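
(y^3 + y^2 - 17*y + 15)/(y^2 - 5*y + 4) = (y^2 + 2*y - 15)/(y - 4)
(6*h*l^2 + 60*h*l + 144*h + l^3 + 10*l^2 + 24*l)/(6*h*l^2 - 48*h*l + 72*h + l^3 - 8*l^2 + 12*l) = (l^2 + 10*l + 24)/(l^2 - 8*l + 12)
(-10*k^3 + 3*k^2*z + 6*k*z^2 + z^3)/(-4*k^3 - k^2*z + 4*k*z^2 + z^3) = (10*k^2 + 7*k*z + z^2)/(4*k^2 + 5*k*z + z^2)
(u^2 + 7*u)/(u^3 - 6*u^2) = (u + 7)/(u*(u - 6))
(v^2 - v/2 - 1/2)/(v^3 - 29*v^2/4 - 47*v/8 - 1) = 4*(v - 1)/(4*v^2 - 31*v - 8)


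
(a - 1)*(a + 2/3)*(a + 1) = a^3 + 2*a^2/3 - a - 2/3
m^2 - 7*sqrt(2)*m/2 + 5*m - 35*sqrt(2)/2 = (m + 5)*(m - 7*sqrt(2)/2)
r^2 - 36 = (r - 6)*(r + 6)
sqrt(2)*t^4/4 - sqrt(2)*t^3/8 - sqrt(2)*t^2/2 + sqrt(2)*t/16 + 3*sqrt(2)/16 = (t/2 + 1/2)*(t - 3/2)*(t - sqrt(2)/2)*(sqrt(2)*t/2 + 1/2)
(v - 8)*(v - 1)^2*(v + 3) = v^4 - 7*v^3 - 13*v^2 + 43*v - 24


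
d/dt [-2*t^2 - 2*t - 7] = -4*t - 2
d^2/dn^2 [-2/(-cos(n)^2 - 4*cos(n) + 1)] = 2*(-4*sin(n)^4 + 22*sin(n)^2 + 11*cos(n) - 3*cos(3*n) + 16)/(-sin(n)^2 + 4*cos(n))^3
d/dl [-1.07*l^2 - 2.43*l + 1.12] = -2.14*l - 2.43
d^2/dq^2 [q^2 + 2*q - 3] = 2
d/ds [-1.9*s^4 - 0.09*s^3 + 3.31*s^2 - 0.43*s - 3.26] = -7.6*s^3 - 0.27*s^2 + 6.62*s - 0.43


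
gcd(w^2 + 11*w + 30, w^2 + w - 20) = w + 5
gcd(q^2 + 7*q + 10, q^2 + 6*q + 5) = q + 5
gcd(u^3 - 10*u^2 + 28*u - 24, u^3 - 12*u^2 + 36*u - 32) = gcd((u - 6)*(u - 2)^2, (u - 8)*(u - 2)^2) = u^2 - 4*u + 4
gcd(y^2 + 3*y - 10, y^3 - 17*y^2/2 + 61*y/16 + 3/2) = 1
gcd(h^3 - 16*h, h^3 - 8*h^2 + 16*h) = h^2 - 4*h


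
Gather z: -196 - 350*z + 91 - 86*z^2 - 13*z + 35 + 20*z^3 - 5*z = 20*z^3 - 86*z^2 - 368*z - 70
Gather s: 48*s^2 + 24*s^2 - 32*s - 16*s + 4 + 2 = 72*s^2 - 48*s + 6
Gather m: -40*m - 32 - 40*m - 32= -80*m - 64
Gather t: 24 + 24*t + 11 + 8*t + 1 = 32*t + 36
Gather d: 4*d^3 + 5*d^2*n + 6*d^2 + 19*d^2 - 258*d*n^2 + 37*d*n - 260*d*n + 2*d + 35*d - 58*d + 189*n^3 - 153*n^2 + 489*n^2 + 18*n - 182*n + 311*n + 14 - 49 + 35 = 4*d^3 + d^2*(5*n + 25) + d*(-258*n^2 - 223*n - 21) + 189*n^3 + 336*n^2 + 147*n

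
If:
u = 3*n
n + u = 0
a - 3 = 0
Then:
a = 3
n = 0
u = 0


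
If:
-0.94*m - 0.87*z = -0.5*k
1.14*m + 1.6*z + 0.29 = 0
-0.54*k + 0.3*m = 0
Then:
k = 2.07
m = 3.72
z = -2.83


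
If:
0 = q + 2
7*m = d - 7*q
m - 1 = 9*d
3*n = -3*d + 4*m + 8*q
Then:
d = 7/62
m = 125/62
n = -171/62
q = -2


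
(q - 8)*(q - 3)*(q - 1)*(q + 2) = q^4 - 10*q^3 + 11*q^2 + 46*q - 48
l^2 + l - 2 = (l - 1)*(l + 2)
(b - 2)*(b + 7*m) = b^2 + 7*b*m - 2*b - 14*m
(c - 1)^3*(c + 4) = c^4 + c^3 - 9*c^2 + 11*c - 4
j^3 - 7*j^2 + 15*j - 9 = (j - 3)^2*(j - 1)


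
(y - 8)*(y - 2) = y^2 - 10*y + 16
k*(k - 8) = k^2 - 8*k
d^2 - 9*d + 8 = (d - 8)*(d - 1)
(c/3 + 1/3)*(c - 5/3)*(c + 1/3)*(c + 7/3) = c^4/3 + 2*c^3/3 - 8*c^2/9 - 134*c/81 - 35/81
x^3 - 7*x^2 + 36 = (x - 6)*(x - 3)*(x + 2)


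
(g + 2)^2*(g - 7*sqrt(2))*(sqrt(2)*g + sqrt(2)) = sqrt(2)*g^4 - 14*g^3 + 5*sqrt(2)*g^3 - 70*g^2 + 8*sqrt(2)*g^2 - 112*g + 4*sqrt(2)*g - 56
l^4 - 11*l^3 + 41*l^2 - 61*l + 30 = (l - 5)*(l - 3)*(l - 2)*(l - 1)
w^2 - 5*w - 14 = (w - 7)*(w + 2)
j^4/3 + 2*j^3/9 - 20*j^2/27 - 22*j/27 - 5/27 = (j/3 + 1/3)*(j - 5/3)*(j + 1/3)*(j + 1)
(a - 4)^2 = a^2 - 8*a + 16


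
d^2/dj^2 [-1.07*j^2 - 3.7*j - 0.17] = -2.14000000000000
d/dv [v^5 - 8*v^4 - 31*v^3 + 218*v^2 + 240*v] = 5*v^4 - 32*v^3 - 93*v^2 + 436*v + 240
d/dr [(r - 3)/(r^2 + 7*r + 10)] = (r^2 + 7*r - (r - 3)*(2*r + 7) + 10)/(r^2 + 7*r + 10)^2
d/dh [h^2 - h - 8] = 2*h - 1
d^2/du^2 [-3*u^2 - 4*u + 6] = -6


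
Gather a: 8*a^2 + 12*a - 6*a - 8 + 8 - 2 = 8*a^2 + 6*a - 2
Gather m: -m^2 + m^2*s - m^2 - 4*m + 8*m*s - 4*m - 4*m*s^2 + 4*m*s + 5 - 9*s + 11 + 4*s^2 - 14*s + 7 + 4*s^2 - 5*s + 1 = m^2*(s - 2) + m*(-4*s^2 + 12*s - 8) + 8*s^2 - 28*s + 24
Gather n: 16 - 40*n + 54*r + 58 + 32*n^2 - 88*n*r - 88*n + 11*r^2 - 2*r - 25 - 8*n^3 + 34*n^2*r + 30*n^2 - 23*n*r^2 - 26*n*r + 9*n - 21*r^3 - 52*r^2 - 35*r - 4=-8*n^3 + n^2*(34*r + 62) + n*(-23*r^2 - 114*r - 119) - 21*r^3 - 41*r^2 + 17*r + 45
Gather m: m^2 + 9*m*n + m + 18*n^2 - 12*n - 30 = m^2 + m*(9*n + 1) + 18*n^2 - 12*n - 30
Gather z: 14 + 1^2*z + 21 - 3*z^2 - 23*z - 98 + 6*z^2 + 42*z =3*z^2 + 20*z - 63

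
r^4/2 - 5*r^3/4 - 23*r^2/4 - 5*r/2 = r*(r/2 + 1)*(r - 5)*(r + 1/2)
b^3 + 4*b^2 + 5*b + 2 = (b + 1)^2*(b + 2)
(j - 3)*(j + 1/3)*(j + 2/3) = j^3 - 2*j^2 - 25*j/9 - 2/3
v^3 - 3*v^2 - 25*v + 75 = (v - 5)*(v - 3)*(v + 5)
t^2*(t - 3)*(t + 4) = t^4 + t^3 - 12*t^2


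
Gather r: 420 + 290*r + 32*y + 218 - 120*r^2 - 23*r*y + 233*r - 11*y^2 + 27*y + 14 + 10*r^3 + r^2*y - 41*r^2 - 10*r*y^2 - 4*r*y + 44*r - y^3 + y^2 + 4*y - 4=10*r^3 + r^2*(y - 161) + r*(-10*y^2 - 27*y + 567) - y^3 - 10*y^2 + 63*y + 648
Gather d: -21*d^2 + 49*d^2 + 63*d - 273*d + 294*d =28*d^2 + 84*d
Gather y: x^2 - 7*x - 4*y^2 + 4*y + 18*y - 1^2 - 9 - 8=x^2 - 7*x - 4*y^2 + 22*y - 18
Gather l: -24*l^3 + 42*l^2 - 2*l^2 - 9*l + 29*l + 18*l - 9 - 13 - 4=-24*l^3 + 40*l^2 + 38*l - 26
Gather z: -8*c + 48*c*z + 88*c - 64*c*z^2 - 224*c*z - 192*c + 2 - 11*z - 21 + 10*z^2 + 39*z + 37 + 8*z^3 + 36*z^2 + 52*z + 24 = -112*c + 8*z^3 + z^2*(46 - 64*c) + z*(80 - 176*c) + 42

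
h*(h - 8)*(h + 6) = h^3 - 2*h^2 - 48*h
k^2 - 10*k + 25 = (k - 5)^2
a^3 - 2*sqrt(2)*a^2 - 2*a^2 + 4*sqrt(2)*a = a*(a - 2)*(a - 2*sqrt(2))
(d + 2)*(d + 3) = d^2 + 5*d + 6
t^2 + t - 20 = (t - 4)*(t + 5)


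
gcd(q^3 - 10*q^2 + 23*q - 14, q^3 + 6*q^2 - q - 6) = q - 1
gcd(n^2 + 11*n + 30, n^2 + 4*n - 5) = n + 5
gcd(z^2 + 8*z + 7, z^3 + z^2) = z + 1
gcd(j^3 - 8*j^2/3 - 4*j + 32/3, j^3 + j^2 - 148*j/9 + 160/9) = j - 8/3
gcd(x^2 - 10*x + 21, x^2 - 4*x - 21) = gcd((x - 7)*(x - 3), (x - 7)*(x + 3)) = x - 7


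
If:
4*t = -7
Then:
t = -7/4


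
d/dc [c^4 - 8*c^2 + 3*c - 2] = 4*c^3 - 16*c + 3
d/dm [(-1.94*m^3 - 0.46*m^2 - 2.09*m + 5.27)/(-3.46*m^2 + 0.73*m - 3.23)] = (6.7124*m^4 - 2.8324*m^3 + 11.2314*m^2 + 39.44*m + 2.9036)/(11.9716*m^4 - 5.0516*m^3 + 22.8845*m^2 - 4.7158*m + 10.4329)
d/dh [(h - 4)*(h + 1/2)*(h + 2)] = 3*h^2 - 3*h - 9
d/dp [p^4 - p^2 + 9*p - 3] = 4*p^3 - 2*p + 9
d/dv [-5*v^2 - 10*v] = -10*v - 10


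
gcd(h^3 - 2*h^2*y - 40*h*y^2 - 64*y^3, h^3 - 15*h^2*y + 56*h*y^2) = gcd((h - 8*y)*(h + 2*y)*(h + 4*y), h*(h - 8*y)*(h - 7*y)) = -h + 8*y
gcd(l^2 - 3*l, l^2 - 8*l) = l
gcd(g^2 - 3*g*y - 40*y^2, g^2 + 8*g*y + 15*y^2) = g + 5*y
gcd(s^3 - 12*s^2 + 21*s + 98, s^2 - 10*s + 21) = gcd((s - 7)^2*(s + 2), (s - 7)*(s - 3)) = s - 7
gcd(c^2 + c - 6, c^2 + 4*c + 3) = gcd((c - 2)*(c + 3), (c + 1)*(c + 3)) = c + 3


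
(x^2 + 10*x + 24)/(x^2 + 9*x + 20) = (x + 6)/(x + 5)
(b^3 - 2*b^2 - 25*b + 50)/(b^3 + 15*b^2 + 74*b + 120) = (b^2 - 7*b + 10)/(b^2 + 10*b + 24)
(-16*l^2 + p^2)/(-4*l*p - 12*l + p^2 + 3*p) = (4*l + p)/(p + 3)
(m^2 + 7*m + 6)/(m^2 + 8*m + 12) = (m + 1)/(m + 2)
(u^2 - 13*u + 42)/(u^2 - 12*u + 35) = (u - 6)/(u - 5)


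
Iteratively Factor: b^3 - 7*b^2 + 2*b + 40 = (b - 4)*(b^2 - 3*b - 10) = (b - 5)*(b - 4)*(b + 2)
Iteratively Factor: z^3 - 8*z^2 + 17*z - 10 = (z - 5)*(z^2 - 3*z + 2) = (z - 5)*(z - 1)*(z - 2)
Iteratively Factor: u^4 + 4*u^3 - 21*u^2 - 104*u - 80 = (u + 4)*(u^3 - 21*u - 20) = (u + 1)*(u + 4)*(u^2 - u - 20) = (u + 1)*(u + 4)^2*(u - 5)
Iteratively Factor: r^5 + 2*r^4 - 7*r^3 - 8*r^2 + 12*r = (r + 2)*(r^4 - 7*r^2 + 6*r) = (r + 2)*(r + 3)*(r^3 - 3*r^2 + 2*r) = r*(r + 2)*(r + 3)*(r^2 - 3*r + 2) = r*(r - 2)*(r + 2)*(r + 3)*(r - 1)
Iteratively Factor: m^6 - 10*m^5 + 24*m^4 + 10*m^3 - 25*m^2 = (m)*(m^5 - 10*m^4 + 24*m^3 + 10*m^2 - 25*m) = m*(m - 1)*(m^4 - 9*m^3 + 15*m^2 + 25*m) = m*(m - 5)*(m - 1)*(m^3 - 4*m^2 - 5*m) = m*(m - 5)^2*(m - 1)*(m^2 + m) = m^2*(m - 5)^2*(m - 1)*(m + 1)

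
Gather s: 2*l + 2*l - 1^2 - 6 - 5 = 4*l - 12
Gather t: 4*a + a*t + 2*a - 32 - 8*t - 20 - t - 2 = 6*a + t*(a - 9) - 54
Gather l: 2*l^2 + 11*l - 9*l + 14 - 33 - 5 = 2*l^2 + 2*l - 24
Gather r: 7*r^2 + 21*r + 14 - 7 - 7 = 7*r^2 + 21*r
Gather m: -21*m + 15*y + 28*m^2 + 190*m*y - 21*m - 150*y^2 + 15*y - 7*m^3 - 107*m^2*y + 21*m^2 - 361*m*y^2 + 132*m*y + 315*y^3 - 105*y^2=-7*m^3 + m^2*(49 - 107*y) + m*(-361*y^2 + 322*y - 42) + 315*y^3 - 255*y^2 + 30*y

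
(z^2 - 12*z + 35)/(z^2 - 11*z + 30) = (z - 7)/(z - 6)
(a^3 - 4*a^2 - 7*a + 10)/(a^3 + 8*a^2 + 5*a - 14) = (a - 5)/(a + 7)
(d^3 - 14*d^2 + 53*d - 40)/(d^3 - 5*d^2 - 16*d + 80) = (d^2 - 9*d + 8)/(d^2 - 16)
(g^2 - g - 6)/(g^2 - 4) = (g - 3)/(g - 2)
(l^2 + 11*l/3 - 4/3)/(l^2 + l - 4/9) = 3*(l + 4)/(3*l + 4)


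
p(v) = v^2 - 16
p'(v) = 2*v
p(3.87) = -1.02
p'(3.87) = 7.74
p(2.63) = -9.08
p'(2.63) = 5.26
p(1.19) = -14.58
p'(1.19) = 2.38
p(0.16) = -15.97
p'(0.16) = 0.32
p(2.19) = -11.20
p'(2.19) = 4.38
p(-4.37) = 3.10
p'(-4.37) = -8.74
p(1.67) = -13.21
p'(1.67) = 3.34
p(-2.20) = -11.16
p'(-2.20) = -4.40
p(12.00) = 128.00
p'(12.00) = 24.00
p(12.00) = 128.00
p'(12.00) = 24.00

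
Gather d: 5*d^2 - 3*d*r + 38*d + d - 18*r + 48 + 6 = 5*d^2 + d*(39 - 3*r) - 18*r + 54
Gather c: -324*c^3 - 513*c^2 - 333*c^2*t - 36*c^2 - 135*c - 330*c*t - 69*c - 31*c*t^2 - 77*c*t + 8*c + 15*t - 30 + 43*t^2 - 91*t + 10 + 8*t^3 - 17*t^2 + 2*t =-324*c^3 + c^2*(-333*t - 549) + c*(-31*t^2 - 407*t - 196) + 8*t^3 + 26*t^2 - 74*t - 20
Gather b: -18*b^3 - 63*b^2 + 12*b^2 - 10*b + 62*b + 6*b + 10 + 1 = -18*b^3 - 51*b^2 + 58*b + 11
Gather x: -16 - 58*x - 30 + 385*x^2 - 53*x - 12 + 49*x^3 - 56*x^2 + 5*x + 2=49*x^3 + 329*x^2 - 106*x - 56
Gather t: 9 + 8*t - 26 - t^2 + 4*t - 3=-t^2 + 12*t - 20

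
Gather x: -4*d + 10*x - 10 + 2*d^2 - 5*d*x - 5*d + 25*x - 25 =2*d^2 - 9*d + x*(35 - 5*d) - 35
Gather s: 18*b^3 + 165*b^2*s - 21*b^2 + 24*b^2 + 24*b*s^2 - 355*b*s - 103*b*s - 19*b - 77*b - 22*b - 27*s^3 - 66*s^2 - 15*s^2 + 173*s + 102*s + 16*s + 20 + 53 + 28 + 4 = 18*b^3 + 3*b^2 - 118*b - 27*s^3 + s^2*(24*b - 81) + s*(165*b^2 - 458*b + 291) + 105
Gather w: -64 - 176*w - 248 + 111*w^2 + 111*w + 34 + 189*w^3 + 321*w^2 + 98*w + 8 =189*w^3 + 432*w^2 + 33*w - 270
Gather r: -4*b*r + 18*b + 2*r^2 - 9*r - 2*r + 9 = 18*b + 2*r^2 + r*(-4*b - 11) + 9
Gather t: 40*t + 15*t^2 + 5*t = 15*t^2 + 45*t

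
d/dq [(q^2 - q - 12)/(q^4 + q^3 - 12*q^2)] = (q*(2*q - 1)*(q^2 + q - 12) + (-q^2 + q + 12)*(4*q^2 + 3*q - 24))/(q^3*(q^2 + q - 12)^2)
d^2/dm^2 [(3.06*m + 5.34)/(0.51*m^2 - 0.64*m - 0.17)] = ((-9.3636*m - 1.53)*(-0.51*m^2 + 0.64*m + 0.17) - (1.02*m - 0.64)*(2.04*m - 1.28)*(3.06*m + 5.34))/(-0.51*m^2 + 0.64*m + 0.17)^3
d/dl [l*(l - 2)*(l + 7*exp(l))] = 7*l^2*exp(l) + 3*l^2 - 4*l - 14*exp(l)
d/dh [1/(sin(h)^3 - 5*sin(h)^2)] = (10 - 3*sin(h))*cos(h)/((sin(h) - 5)^2*sin(h)^3)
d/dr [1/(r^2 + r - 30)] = (-2*r - 1)/(r^2 + r - 30)^2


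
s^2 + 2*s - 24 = (s - 4)*(s + 6)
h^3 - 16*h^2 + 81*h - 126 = (h - 7)*(h - 6)*(h - 3)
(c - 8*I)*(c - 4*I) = c^2 - 12*I*c - 32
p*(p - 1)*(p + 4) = p^3 + 3*p^2 - 4*p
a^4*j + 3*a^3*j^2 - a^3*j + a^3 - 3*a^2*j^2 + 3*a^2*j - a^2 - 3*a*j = a*(a - 1)*(a + 3*j)*(a*j + 1)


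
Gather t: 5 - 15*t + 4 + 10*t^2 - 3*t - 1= 10*t^2 - 18*t + 8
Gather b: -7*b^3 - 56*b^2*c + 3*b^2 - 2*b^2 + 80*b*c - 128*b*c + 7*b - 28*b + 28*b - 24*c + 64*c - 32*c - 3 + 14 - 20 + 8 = -7*b^3 + b^2*(1 - 56*c) + b*(7 - 48*c) + 8*c - 1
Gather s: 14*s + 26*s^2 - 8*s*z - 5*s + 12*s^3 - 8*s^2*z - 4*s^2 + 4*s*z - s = 12*s^3 + s^2*(22 - 8*z) + s*(8 - 4*z)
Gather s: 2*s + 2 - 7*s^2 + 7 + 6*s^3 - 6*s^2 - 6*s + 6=6*s^3 - 13*s^2 - 4*s + 15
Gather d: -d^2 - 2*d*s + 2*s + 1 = -d^2 - 2*d*s + 2*s + 1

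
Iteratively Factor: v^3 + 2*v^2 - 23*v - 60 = (v + 4)*(v^2 - 2*v - 15) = (v - 5)*(v + 4)*(v + 3)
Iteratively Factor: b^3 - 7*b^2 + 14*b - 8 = (b - 4)*(b^2 - 3*b + 2) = (b - 4)*(b - 1)*(b - 2)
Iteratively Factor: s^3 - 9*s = (s - 3)*(s^2 + 3*s) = (s - 3)*(s + 3)*(s)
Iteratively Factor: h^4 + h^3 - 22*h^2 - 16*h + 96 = (h - 2)*(h^3 + 3*h^2 - 16*h - 48) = (h - 2)*(h + 3)*(h^2 - 16) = (h - 2)*(h + 3)*(h + 4)*(h - 4)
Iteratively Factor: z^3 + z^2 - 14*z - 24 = (z + 3)*(z^2 - 2*z - 8) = (z + 2)*(z + 3)*(z - 4)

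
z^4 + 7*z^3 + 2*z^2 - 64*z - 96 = (z - 3)*(z + 2)*(z + 4)^2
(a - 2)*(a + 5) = a^2 + 3*a - 10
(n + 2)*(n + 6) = n^2 + 8*n + 12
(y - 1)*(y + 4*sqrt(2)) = y^2 - y + 4*sqrt(2)*y - 4*sqrt(2)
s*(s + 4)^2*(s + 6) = s^4 + 14*s^3 + 64*s^2 + 96*s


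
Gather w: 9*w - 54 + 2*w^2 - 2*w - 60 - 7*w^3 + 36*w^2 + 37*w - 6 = -7*w^3 + 38*w^2 + 44*w - 120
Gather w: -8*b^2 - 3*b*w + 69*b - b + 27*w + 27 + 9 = -8*b^2 + 68*b + w*(27 - 3*b) + 36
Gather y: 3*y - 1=3*y - 1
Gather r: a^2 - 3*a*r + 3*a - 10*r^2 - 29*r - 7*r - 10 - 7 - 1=a^2 + 3*a - 10*r^2 + r*(-3*a - 36) - 18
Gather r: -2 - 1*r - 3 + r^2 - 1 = r^2 - r - 6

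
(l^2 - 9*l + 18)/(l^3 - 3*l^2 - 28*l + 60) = (l - 3)/(l^2 + 3*l - 10)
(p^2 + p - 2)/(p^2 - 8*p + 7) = (p + 2)/(p - 7)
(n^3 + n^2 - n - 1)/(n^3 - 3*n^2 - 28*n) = (-n^3 - n^2 + n + 1)/(n*(-n^2 + 3*n + 28))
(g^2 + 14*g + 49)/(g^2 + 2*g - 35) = (g + 7)/(g - 5)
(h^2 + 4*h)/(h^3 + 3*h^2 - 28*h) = (h + 4)/(h^2 + 3*h - 28)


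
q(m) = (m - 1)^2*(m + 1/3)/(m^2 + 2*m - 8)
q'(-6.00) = -2.83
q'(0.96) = 0.02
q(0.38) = -0.04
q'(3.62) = 0.59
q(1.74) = -0.76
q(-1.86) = 1.51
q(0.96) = -0.00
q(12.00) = 9.33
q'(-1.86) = -2.36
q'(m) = (-2*m - 2)*(m - 1)^2*(m + 1/3)/(m^2 + 2*m - 8)^2 + (m - 1)^2/(m^2 + 2*m - 8) + (m + 1/3)*(2*m - 2)/(m^2 + 2*m - 8)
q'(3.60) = 0.58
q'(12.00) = 0.94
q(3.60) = 2.19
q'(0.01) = -0.05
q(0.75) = -0.01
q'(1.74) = -5.22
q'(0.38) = 0.06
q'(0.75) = 0.07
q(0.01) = -0.04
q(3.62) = 2.20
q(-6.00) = -17.35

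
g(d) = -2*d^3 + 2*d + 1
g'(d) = 2 - 6*d^2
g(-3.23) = 61.94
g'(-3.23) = -60.60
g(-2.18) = 17.36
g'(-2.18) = -26.51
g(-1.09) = 1.41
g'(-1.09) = -5.13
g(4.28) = -147.25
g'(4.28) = -107.91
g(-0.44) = 0.29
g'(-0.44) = 0.84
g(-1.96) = 12.14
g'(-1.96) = -21.05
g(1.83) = -7.60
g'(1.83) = -18.09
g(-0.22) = 0.58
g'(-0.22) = 1.71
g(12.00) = -3431.00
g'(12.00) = -862.00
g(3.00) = -47.00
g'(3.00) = -52.00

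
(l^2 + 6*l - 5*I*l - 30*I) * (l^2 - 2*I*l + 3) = l^4 + 6*l^3 - 7*I*l^3 - 7*l^2 - 42*I*l^2 - 42*l - 15*I*l - 90*I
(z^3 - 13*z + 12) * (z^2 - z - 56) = z^5 - z^4 - 69*z^3 + 25*z^2 + 716*z - 672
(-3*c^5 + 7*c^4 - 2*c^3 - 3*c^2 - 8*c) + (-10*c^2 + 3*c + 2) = -3*c^5 + 7*c^4 - 2*c^3 - 13*c^2 - 5*c + 2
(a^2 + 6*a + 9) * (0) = 0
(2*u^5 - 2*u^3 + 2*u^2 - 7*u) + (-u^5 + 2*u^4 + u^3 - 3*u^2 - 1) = u^5 + 2*u^4 - u^3 - u^2 - 7*u - 1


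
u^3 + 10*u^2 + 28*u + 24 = (u + 2)^2*(u + 6)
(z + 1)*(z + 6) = z^2 + 7*z + 6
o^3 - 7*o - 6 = (o - 3)*(o + 1)*(o + 2)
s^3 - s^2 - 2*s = s*(s - 2)*(s + 1)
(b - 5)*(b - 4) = b^2 - 9*b + 20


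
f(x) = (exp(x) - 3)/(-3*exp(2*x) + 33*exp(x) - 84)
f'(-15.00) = 0.00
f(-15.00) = 0.04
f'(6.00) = 0.00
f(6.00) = 0.00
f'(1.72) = 0.99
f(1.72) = 0.38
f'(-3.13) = 0.00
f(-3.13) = 0.04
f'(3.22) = 0.03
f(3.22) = -0.02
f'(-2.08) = 0.00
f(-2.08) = 0.04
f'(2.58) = 0.14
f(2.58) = -0.06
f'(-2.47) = 0.00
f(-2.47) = 0.04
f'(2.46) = 0.21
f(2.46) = -0.08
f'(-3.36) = 0.00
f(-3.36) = 0.04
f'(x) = (exp(x) - 3)*(6*exp(2*x) - 33*exp(x))/(-3*exp(2*x) + 33*exp(x) - 84)^2 + exp(x)/(-3*exp(2*x) + 33*exp(x) - 84)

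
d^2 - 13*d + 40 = (d - 8)*(d - 5)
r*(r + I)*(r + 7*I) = r^3 + 8*I*r^2 - 7*r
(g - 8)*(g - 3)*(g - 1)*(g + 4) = g^4 - 8*g^3 - 13*g^2 + 116*g - 96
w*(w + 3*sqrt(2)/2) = w^2 + 3*sqrt(2)*w/2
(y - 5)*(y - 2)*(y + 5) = y^3 - 2*y^2 - 25*y + 50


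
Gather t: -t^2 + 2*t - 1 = -t^2 + 2*t - 1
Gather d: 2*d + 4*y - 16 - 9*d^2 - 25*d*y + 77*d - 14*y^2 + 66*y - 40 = -9*d^2 + d*(79 - 25*y) - 14*y^2 + 70*y - 56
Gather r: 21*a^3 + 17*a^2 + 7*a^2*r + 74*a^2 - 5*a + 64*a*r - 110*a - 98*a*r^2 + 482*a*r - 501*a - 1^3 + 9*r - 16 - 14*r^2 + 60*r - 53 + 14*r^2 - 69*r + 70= 21*a^3 + 91*a^2 - 98*a*r^2 - 616*a + r*(7*a^2 + 546*a)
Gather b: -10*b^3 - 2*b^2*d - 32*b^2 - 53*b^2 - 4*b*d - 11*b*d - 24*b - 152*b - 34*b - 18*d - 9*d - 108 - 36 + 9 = -10*b^3 + b^2*(-2*d - 85) + b*(-15*d - 210) - 27*d - 135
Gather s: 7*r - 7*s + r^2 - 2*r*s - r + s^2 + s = r^2 + 6*r + s^2 + s*(-2*r - 6)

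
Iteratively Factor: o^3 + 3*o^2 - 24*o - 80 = (o - 5)*(o^2 + 8*o + 16) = (o - 5)*(o + 4)*(o + 4)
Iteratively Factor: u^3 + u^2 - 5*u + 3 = (u + 3)*(u^2 - 2*u + 1) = (u - 1)*(u + 3)*(u - 1)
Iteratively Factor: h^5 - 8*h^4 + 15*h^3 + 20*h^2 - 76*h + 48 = (h - 3)*(h^4 - 5*h^3 + 20*h - 16) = (h - 3)*(h - 2)*(h^3 - 3*h^2 - 6*h + 8) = (h - 3)*(h - 2)*(h + 2)*(h^2 - 5*h + 4) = (h - 3)*(h - 2)*(h - 1)*(h + 2)*(h - 4)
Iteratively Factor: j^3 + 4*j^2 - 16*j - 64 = (j + 4)*(j^2 - 16) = (j - 4)*(j + 4)*(j + 4)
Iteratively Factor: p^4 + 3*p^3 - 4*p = (p + 2)*(p^3 + p^2 - 2*p) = (p - 1)*(p + 2)*(p^2 + 2*p) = (p - 1)*(p + 2)^2*(p)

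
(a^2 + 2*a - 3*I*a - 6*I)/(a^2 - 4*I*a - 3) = (a + 2)/(a - I)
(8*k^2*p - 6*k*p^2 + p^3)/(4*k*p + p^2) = (8*k^2 - 6*k*p + p^2)/(4*k + p)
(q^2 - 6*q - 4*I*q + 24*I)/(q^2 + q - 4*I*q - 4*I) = (q - 6)/(q + 1)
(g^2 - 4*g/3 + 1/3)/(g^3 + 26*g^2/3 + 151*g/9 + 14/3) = 3*(3*g^2 - 4*g + 1)/(9*g^3 + 78*g^2 + 151*g + 42)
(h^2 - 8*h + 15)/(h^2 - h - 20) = (h - 3)/(h + 4)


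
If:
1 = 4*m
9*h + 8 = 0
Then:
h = -8/9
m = 1/4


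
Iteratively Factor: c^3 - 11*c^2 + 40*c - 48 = (c - 4)*(c^2 - 7*c + 12) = (c - 4)^2*(c - 3)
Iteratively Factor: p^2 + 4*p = (p)*(p + 4)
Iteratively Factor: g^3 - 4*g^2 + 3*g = (g - 3)*(g^2 - g) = g*(g - 3)*(g - 1)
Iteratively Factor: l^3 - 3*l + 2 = (l - 1)*(l^2 + l - 2) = (l - 1)^2*(l + 2)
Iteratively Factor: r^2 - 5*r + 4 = (r - 1)*(r - 4)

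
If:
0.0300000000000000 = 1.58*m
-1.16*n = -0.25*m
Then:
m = 0.02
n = 0.00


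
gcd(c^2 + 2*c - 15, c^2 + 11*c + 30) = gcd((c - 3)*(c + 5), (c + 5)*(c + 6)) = c + 5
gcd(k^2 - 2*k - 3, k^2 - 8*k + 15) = k - 3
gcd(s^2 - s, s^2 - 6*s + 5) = s - 1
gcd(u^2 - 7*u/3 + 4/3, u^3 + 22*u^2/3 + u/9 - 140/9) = u - 4/3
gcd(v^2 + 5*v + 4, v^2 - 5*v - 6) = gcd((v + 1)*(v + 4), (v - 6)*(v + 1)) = v + 1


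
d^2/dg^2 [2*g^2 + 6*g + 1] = 4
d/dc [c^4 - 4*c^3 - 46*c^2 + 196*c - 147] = 4*c^3 - 12*c^2 - 92*c + 196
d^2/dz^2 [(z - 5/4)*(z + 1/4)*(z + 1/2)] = 6*z - 1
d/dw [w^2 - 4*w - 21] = 2*w - 4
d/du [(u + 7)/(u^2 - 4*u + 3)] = (u^2 - 4*u - 2*(u - 2)*(u + 7) + 3)/(u^2 - 4*u + 3)^2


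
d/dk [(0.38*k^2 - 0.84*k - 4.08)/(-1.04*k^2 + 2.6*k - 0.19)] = (0.1144*k^2 - 8.6308*k + 10.7676)/(1.0816*k^4 - 5.408*k^3 + 7.1552*k^2 - 0.988*k + 0.0361)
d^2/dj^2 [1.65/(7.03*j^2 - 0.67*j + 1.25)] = (-163.08897*j^2 + 15.54333*j + 1.65*(14.06*j - 0.67)*(28.12*j - 1.34) - 28.99875)/(7.03*j^2 - 0.67*j + 1.25)^3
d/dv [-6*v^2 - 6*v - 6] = -12*v - 6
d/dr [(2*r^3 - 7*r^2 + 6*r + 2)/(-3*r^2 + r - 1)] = (-6*r^4 + 4*r^3 + 5*r^2 + 26*r - 8)/(9*r^4 - 6*r^3 + 7*r^2 - 2*r + 1)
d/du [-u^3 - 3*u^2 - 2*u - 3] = -3*u^2 - 6*u - 2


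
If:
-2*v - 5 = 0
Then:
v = -5/2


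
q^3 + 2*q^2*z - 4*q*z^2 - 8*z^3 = (q - 2*z)*(q + 2*z)^2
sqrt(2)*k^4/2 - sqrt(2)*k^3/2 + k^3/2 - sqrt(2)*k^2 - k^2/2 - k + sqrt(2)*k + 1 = (k - 1)*(k - sqrt(2))*(k + sqrt(2)/2)*(sqrt(2)*k/2 + 1)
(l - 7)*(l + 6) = l^2 - l - 42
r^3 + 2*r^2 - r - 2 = (r - 1)*(r + 1)*(r + 2)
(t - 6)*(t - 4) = t^2 - 10*t + 24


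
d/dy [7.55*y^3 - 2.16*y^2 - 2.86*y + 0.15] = 22.65*y^2 - 4.32*y - 2.86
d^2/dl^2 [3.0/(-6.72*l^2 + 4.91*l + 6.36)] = (-270.9504*l^2 + 197.9712*l + 3.0*(13.44*l - 4.91)*(26.88*l - 9.82) + 256.4352)/(-6.72*l^2 + 4.91*l + 6.36)^3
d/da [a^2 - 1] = 2*a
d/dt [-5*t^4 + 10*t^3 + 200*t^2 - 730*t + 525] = -20*t^3 + 30*t^2 + 400*t - 730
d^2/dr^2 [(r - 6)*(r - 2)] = 2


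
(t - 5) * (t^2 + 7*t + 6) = t^3 + 2*t^2 - 29*t - 30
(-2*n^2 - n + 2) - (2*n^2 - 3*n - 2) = -4*n^2 + 2*n + 4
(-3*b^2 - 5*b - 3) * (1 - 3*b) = 9*b^3 + 12*b^2 + 4*b - 3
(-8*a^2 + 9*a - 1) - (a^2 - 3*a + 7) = -9*a^2 + 12*a - 8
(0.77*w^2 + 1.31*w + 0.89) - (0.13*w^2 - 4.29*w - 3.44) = 0.64*w^2 + 5.6*w + 4.33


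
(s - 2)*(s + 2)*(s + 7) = s^3 + 7*s^2 - 4*s - 28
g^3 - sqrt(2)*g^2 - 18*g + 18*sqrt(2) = (g - 3*sqrt(2))*(g - sqrt(2))*(g + 3*sqrt(2))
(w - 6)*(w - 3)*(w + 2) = w^3 - 7*w^2 + 36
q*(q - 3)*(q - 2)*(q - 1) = q^4 - 6*q^3 + 11*q^2 - 6*q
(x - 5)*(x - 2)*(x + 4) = x^3 - 3*x^2 - 18*x + 40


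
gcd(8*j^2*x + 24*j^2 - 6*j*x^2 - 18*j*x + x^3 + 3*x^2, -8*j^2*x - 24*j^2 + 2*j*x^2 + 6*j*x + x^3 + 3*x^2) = -2*j*x - 6*j + x^2 + 3*x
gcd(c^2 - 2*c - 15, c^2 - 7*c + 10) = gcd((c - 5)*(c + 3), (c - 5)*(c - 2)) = c - 5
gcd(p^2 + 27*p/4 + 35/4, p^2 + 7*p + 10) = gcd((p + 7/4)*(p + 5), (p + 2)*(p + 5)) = p + 5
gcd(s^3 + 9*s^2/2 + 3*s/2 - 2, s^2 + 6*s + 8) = s + 4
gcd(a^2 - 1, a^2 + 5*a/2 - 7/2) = a - 1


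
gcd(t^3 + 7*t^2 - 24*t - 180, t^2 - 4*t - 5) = t - 5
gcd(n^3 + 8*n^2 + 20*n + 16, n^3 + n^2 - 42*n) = 1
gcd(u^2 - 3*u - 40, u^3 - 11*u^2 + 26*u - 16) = u - 8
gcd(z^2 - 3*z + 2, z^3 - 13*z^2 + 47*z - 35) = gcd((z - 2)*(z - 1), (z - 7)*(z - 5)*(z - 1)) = z - 1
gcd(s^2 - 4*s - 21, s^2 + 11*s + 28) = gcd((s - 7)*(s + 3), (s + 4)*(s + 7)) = 1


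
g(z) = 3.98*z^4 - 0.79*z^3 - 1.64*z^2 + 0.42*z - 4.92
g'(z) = 15.92*z^3 - 2.37*z^2 - 3.28*z + 0.42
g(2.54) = 138.28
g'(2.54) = 237.68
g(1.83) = 30.15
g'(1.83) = 84.05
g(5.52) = 3509.76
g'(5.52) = 2587.79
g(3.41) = 484.26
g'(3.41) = 592.93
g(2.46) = 120.18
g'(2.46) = 215.01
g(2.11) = 60.13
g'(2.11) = 132.50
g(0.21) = -4.90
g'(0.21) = -0.23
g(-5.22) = 3015.62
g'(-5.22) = -2311.44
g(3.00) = 282.63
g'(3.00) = 399.09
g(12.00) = 80928.12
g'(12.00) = 27129.54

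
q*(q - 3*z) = q^2 - 3*q*z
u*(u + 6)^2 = u^3 + 12*u^2 + 36*u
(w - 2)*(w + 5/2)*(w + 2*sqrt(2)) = w^3 + w^2/2 + 2*sqrt(2)*w^2 - 5*w + sqrt(2)*w - 10*sqrt(2)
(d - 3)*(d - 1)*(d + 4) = d^3 - 13*d + 12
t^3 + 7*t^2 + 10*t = t*(t + 2)*(t + 5)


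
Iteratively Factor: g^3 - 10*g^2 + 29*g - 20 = (g - 1)*(g^2 - 9*g + 20) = (g - 5)*(g - 1)*(g - 4)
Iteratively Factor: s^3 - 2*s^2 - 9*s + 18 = (s - 3)*(s^2 + s - 6) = (s - 3)*(s - 2)*(s + 3)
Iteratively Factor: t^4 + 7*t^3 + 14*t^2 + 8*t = (t + 4)*(t^3 + 3*t^2 + 2*t) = (t + 2)*(t + 4)*(t^2 + t) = (t + 1)*(t + 2)*(t + 4)*(t)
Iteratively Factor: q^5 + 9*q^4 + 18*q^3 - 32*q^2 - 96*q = (q + 4)*(q^4 + 5*q^3 - 2*q^2 - 24*q) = (q + 3)*(q + 4)*(q^3 + 2*q^2 - 8*q) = (q - 2)*(q + 3)*(q + 4)*(q^2 + 4*q) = q*(q - 2)*(q + 3)*(q + 4)*(q + 4)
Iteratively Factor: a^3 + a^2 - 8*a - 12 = (a + 2)*(a^2 - a - 6) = (a + 2)^2*(a - 3)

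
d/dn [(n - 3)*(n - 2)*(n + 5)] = 3*n^2 - 19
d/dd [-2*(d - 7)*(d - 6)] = 26 - 4*d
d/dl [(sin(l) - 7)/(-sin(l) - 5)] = -12*cos(l)/(sin(l) + 5)^2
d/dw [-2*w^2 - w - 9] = -4*w - 1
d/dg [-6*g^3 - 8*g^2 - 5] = 2*g*(-9*g - 8)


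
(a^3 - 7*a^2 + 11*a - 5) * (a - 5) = a^4 - 12*a^3 + 46*a^2 - 60*a + 25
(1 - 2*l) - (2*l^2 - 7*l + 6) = -2*l^2 + 5*l - 5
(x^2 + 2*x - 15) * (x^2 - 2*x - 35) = x^4 - 54*x^2 - 40*x + 525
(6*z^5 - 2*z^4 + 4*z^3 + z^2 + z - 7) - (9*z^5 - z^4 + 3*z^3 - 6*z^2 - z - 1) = -3*z^5 - z^4 + z^3 + 7*z^2 + 2*z - 6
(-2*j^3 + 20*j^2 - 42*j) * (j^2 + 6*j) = -2*j^5 + 8*j^4 + 78*j^3 - 252*j^2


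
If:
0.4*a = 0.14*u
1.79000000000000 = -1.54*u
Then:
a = -0.41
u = -1.16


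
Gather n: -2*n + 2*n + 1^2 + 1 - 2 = 0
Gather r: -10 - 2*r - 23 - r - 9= -3*r - 42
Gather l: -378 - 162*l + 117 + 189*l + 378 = 27*l + 117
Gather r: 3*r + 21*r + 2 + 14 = 24*r + 16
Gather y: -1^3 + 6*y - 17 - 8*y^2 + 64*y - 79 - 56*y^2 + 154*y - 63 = -64*y^2 + 224*y - 160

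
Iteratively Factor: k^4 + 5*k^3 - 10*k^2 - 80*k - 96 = (k + 4)*(k^3 + k^2 - 14*k - 24) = (k + 3)*(k + 4)*(k^2 - 2*k - 8) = (k - 4)*(k + 3)*(k + 4)*(k + 2)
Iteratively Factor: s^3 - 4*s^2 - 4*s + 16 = (s - 2)*(s^2 - 2*s - 8) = (s - 2)*(s + 2)*(s - 4)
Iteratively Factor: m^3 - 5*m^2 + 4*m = (m - 4)*(m^2 - m) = m*(m - 4)*(m - 1)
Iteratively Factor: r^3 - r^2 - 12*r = (r)*(r^2 - r - 12) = r*(r + 3)*(r - 4)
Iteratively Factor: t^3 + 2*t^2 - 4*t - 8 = (t + 2)*(t^2 - 4) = (t - 2)*(t + 2)*(t + 2)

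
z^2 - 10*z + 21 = (z - 7)*(z - 3)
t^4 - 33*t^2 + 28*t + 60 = (t - 5)*(t - 2)*(t + 1)*(t + 6)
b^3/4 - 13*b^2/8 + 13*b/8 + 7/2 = (b/4 + 1/4)*(b - 4)*(b - 7/2)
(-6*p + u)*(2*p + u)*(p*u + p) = -12*p^3*u - 12*p^3 - 4*p^2*u^2 - 4*p^2*u + p*u^3 + p*u^2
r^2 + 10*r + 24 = (r + 4)*(r + 6)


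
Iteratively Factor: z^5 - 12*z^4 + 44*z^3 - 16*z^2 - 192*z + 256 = (z - 4)*(z^4 - 8*z^3 + 12*z^2 + 32*z - 64) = (z - 4)*(z - 2)*(z^3 - 6*z^2 + 32) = (z - 4)^2*(z - 2)*(z^2 - 2*z - 8) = (z - 4)^2*(z - 2)*(z + 2)*(z - 4)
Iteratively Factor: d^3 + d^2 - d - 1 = (d + 1)*(d^2 - 1) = (d - 1)*(d + 1)*(d + 1)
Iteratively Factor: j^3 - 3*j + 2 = (j - 1)*(j^2 + j - 2) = (j - 1)*(j + 2)*(j - 1)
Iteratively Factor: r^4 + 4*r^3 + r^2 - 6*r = (r)*(r^3 + 4*r^2 + r - 6) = r*(r - 1)*(r^2 + 5*r + 6) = r*(r - 1)*(r + 2)*(r + 3)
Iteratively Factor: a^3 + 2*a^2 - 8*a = (a + 4)*(a^2 - 2*a) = (a - 2)*(a + 4)*(a)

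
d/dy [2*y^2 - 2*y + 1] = 4*y - 2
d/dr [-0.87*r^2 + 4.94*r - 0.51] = 4.94 - 1.74*r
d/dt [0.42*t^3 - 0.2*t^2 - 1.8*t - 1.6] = 1.26*t^2 - 0.4*t - 1.8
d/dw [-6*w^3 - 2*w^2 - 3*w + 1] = -18*w^2 - 4*w - 3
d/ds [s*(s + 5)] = 2*s + 5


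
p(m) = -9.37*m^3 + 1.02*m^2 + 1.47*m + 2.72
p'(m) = -28.11*m^2 + 2.04*m + 1.47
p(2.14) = -81.29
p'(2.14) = -122.90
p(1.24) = -11.75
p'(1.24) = -39.22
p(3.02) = -241.62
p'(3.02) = -248.74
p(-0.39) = 2.86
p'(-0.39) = -3.60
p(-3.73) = 497.69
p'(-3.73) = -397.23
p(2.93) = -219.91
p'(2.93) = -233.87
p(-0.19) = 2.54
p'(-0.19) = 0.07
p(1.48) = -23.25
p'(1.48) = -57.08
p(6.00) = -1975.66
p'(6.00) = -998.25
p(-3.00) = 260.48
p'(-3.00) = -257.64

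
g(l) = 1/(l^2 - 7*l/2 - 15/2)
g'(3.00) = -0.03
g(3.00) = -0.11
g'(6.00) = -0.15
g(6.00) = 0.13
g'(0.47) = 0.03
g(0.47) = -0.11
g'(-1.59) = 18.99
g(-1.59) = 1.69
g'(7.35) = -0.03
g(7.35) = 0.05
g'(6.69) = -0.05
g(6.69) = 0.07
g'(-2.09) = 0.44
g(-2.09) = 0.24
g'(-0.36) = 0.11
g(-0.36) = -0.16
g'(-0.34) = 0.11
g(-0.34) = -0.16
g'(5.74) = -0.28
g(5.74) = 0.19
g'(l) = (7/2 - 2*l)/(l^2 - 7*l/2 - 15/2)^2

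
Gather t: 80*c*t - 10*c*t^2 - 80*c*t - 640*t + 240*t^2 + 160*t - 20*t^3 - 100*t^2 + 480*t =-20*t^3 + t^2*(140 - 10*c)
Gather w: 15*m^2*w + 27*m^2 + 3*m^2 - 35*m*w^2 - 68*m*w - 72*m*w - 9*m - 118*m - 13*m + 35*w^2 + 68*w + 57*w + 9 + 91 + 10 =30*m^2 - 140*m + w^2*(35 - 35*m) + w*(15*m^2 - 140*m + 125) + 110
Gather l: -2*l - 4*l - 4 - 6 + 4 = -6*l - 6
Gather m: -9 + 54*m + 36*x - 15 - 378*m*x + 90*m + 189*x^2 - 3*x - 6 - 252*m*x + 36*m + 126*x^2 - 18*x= m*(180 - 630*x) + 315*x^2 + 15*x - 30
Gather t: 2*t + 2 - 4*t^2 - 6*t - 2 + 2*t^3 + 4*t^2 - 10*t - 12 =2*t^3 - 14*t - 12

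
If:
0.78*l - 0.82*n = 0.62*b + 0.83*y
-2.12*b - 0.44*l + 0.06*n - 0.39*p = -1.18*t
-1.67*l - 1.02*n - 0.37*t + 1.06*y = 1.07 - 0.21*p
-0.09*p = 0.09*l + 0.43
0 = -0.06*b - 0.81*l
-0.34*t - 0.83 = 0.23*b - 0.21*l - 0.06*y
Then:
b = -0.30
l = 0.02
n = -0.52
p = -4.80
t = -2.09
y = 0.76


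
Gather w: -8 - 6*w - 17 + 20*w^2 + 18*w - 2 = 20*w^2 + 12*w - 27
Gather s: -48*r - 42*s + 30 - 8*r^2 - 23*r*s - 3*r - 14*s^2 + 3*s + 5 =-8*r^2 - 51*r - 14*s^2 + s*(-23*r - 39) + 35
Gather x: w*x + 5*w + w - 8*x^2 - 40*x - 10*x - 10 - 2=6*w - 8*x^2 + x*(w - 50) - 12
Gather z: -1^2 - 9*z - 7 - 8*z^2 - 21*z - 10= -8*z^2 - 30*z - 18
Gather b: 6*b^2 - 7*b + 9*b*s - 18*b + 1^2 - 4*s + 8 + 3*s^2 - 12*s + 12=6*b^2 + b*(9*s - 25) + 3*s^2 - 16*s + 21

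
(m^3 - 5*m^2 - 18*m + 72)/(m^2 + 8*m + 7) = (m^3 - 5*m^2 - 18*m + 72)/(m^2 + 8*m + 7)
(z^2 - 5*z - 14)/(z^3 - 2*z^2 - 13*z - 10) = (z - 7)/(z^2 - 4*z - 5)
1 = 1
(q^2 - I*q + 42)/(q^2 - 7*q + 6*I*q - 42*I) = (q - 7*I)/(q - 7)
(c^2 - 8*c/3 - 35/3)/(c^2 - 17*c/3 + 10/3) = (3*c + 7)/(3*c - 2)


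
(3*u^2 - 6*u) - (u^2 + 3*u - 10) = 2*u^2 - 9*u + 10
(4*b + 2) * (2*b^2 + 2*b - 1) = 8*b^3 + 12*b^2 - 2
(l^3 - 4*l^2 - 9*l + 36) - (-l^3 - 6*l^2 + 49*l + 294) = 2*l^3 + 2*l^2 - 58*l - 258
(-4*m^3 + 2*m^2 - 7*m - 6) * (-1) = 4*m^3 - 2*m^2 + 7*m + 6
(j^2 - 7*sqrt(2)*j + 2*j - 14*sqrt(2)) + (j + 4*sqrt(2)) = j^2 - 7*sqrt(2)*j + 3*j - 10*sqrt(2)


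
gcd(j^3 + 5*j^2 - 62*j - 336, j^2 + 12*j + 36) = j + 6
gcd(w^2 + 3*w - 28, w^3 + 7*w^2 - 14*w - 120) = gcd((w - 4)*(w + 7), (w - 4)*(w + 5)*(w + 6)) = w - 4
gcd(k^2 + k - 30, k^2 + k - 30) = k^2 + k - 30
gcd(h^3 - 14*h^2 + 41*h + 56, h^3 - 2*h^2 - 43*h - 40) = h^2 - 7*h - 8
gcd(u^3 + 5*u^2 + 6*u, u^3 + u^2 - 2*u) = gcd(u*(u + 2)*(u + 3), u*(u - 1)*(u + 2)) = u^2 + 2*u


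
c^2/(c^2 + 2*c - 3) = c^2/(c^2 + 2*c - 3)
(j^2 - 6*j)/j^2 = (j - 6)/j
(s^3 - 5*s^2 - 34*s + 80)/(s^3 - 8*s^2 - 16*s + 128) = (s^2 + 3*s - 10)/(s^2 - 16)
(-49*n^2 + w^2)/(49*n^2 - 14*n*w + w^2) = (7*n + w)/(-7*n + w)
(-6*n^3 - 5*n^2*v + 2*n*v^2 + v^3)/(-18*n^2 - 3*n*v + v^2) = (-2*n^2 - n*v + v^2)/(-6*n + v)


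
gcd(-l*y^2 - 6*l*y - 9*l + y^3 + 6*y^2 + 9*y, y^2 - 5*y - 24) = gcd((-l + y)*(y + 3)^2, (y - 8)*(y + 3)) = y + 3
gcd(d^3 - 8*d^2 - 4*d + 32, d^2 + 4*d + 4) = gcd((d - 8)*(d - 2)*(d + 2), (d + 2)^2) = d + 2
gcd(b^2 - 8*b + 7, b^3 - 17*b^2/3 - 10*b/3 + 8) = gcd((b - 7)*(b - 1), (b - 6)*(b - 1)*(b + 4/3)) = b - 1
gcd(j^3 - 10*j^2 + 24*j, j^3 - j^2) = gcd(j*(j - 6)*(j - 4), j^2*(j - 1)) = j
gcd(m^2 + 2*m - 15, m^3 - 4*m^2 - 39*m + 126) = m - 3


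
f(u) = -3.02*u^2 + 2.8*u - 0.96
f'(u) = 2.8 - 6.04*u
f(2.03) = -7.72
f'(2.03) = -9.46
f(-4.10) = -63.21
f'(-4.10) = 27.56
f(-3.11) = -38.88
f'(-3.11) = 21.58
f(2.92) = -18.53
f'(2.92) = -14.84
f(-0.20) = -1.64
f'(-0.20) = 4.01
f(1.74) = -5.23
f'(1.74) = -7.71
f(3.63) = -30.59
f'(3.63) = -19.13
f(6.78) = -120.80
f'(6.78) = -38.15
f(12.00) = -402.24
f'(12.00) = -69.68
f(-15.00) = -722.46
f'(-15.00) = 93.40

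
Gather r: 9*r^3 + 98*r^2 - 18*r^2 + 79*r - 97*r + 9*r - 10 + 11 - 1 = 9*r^3 + 80*r^2 - 9*r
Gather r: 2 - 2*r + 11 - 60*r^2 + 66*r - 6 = -60*r^2 + 64*r + 7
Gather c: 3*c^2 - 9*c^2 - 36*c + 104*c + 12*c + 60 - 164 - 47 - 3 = -6*c^2 + 80*c - 154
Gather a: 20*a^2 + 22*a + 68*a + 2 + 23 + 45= 20*a^2 + 90*a + 70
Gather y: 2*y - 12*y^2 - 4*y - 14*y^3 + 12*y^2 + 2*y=-14*y^3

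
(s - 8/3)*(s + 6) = s^2 + 10*s/3 - 16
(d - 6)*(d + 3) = d^2 - 3*d - 18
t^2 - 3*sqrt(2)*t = t*(t - 3*sqrt(2))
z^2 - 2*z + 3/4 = (z - 3/2)*(z - 1/2)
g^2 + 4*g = g*(g + 4)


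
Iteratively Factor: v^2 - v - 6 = (v - 3)*(v + 2)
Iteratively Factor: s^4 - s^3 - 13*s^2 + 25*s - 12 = (s - 1)*(s^3 - 13*s + 12) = (s - 1)^2*(s^2 + s - 12) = (s - 3)*(s - 1)^2*(s + 4)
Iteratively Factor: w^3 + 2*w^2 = (w)*(w^2 + 2*w) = w*(w + 2)*(w)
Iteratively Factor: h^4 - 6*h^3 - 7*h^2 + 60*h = (h - 4)*(h^3 - 2*h^2 - 15*h) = h*(h - 4)*(h^2 - 2*h - 15) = h*(h - 4)*(h + 3)*(h - 5)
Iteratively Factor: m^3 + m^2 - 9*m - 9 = (m + 3)*(m^2 - 2*m - 3) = (m - 3)*(m + 3)*(m + 1)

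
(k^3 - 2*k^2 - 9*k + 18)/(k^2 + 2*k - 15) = (k^2 + k - 6)/(k + 5)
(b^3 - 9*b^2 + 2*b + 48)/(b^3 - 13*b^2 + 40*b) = (b^2 - b - 6)/(b*(b - 5))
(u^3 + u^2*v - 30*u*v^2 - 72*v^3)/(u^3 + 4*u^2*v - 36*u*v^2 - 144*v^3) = (u + 3*v)/(u + 6*v)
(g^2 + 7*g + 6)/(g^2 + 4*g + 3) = (g + 6)/(g + 3)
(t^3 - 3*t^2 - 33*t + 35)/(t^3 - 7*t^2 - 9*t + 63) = (t^2 + 4*t - 5)/(t^2 - 9)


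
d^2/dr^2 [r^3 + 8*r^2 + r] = 6*r + 16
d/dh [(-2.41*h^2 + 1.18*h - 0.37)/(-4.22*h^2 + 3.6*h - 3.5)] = (-3.6964*h^2 + 13.7472*h - 2.798)/(17.8084*h^4 - 30.384*h^3 + 42.5*h^2 - 25.2*h + 12.25)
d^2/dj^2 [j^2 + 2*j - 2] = 2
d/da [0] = 0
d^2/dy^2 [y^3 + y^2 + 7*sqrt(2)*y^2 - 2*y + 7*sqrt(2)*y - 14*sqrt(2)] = 6*y + 2 + 14*sqrt(2)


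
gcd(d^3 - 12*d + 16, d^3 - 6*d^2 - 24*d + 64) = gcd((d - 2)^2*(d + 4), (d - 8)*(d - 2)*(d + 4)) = d^2 + 2*d - 8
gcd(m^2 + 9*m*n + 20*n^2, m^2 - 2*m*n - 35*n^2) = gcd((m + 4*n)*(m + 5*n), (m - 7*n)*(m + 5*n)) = m + 5*n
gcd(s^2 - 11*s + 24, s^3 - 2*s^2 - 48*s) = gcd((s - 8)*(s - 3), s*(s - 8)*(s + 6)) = s - 8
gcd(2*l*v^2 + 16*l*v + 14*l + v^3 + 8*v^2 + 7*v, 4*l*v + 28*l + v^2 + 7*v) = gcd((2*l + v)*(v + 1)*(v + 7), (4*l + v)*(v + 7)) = v + 7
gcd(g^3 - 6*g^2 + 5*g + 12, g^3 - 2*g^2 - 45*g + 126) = g - 3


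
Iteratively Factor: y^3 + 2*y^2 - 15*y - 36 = (y - 4)*(y^2 + 6*y + 9) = (y - 4)*(y + 3)*(y + 3)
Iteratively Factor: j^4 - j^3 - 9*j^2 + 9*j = (j + 3)*(j^3 - 4*j^2 + 3*j) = (j - 3)*(j + 3)*(j^2 - j) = (j - 3)*(j - 1)*(j + 3)*(j)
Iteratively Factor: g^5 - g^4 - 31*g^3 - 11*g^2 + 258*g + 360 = (g - 5)*(g^4 + 4*g^3 - 11*g^2 - 66*g - 72) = (g - 5)*(g + 3)*(g^3 + g^2 - 14*g - 24) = (g - 5)*(g + 2)*(g + 3)*(g^2 - g - 12) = (g - 5)*(g - 4)*(g + 2)*(g + 3)*(g + 3)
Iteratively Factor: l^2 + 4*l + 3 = (l + 1)*(l + 3)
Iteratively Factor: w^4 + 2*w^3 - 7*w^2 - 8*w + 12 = (w - 1)*(w^3 + 3*w^2 - 4*w - 12) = (w - 1)*(w + 2)*(w^2 + w - 6) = (w - 2)*(w - 1)*(w + 2)*(w + 3)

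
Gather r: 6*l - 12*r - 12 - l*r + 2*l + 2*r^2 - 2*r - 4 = 8*l + 2*r^2 + r*(-l - 14) - 16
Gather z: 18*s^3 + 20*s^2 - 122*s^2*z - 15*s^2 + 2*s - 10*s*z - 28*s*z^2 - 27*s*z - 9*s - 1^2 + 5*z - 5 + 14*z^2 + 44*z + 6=18*s^3 + 5*s^2 - 7*s + z^2*(14 - 28*s) + z*(-122*s^2 - 37*s + 49)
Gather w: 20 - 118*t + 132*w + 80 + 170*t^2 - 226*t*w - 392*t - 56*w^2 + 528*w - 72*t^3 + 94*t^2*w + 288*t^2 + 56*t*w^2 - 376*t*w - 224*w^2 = -72*t^3 + 458*t^2 - 510*t + w^2*(56*t - 280) + w*(94*t^2 - 602*t + 660) + 100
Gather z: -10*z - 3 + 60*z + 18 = 50*z + 15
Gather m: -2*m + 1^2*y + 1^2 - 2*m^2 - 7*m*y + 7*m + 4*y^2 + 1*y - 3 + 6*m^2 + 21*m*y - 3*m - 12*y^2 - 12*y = 4*m^2 + m*(14*y + 2) - 8*y^2 - 10*y - 2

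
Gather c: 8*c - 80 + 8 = 8*c - 72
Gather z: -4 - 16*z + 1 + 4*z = -12*z - 3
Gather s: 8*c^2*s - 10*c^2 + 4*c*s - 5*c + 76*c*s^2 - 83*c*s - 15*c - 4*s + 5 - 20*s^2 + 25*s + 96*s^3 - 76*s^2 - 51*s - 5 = -10*c^2 - 20*c + 96*s^3 + s^2*(76*c - 96) + s*(8*c^2 - 79*c - 30)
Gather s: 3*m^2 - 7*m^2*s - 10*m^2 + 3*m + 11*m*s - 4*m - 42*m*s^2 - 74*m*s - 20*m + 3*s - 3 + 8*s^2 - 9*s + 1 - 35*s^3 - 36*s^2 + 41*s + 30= -7*m^2 - 21*m - 35*s^3 + s^2*(-42*m - 28) + s*(-7*m^2 - 63*m + 35) + 28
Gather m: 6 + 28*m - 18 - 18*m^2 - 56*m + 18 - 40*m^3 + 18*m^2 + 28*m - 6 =-40*m^3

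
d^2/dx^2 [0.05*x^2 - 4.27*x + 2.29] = 0.100000000000000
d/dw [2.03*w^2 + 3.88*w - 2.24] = 4.06*w + 3.88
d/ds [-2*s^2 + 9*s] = 9 - 4*s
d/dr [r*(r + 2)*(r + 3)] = 3*r^2 + 10*r + 6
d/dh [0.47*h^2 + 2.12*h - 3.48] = 0.94*h + 2.12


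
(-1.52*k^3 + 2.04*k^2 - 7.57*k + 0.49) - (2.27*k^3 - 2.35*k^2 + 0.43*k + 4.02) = -3.79*k^3 + 4.39*k^2 - 8.0*k - 3.53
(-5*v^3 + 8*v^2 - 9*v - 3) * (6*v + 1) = -30*v^4 + 43*v^3 - 46*v^2 - 27*v - 3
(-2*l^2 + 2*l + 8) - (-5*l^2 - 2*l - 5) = 3*l^2 + 4*l + 13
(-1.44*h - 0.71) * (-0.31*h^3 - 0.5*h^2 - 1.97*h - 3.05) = 0.4464*h^4 + 0.9401*h^3 + 3.1918*h^2 + 5.7907*h + 2.1655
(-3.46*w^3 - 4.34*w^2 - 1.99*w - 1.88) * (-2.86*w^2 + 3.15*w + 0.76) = 9.8956*w^5 + 1.5134*w^4 - 10.6092*w^3 - 4.1901*w^2 - 7.4344*w - 1.4288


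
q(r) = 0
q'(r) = 0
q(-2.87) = 0.00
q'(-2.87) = 0.00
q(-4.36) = 0.00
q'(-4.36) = 0.00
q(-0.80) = 0.00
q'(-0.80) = 0.00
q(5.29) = 0.00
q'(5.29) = 0.00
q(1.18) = 0.00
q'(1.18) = 0.00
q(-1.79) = 0.00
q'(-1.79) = 0.00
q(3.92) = 0.00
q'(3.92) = 0.00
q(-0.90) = 0.00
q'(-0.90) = 0.00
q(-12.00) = 0.00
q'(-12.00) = 0.00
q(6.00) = 0.00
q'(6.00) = 0.00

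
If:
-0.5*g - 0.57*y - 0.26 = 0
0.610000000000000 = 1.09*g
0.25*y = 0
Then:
No Solution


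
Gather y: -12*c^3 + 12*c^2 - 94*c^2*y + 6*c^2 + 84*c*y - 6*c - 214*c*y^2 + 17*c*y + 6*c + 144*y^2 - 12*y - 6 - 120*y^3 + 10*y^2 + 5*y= -12*c^3 + 18*c^2 - 120*y^3 + y^2*(154 - 214*c) + y*(-94*c^2 + 101*c - 7) - 6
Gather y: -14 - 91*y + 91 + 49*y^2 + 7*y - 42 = 49*y^2 - 84*y + 35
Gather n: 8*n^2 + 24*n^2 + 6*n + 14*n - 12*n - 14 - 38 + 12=32*n^2 + 8*n - 40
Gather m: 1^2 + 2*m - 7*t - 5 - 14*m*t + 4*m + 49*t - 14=m*(6 - 14*t) + 42*t - 18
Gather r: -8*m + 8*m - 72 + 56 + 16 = 0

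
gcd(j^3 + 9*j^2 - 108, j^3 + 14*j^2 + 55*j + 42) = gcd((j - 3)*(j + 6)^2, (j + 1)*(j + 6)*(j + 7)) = j + 6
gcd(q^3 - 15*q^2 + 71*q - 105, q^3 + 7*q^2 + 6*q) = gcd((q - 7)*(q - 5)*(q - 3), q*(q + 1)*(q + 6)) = 1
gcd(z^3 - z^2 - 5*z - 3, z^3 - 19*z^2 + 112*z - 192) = z - 3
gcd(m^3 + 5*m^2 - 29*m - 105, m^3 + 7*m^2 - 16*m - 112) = m + 7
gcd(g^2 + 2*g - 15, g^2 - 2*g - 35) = g + 5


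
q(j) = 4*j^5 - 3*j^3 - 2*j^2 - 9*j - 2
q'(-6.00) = 25611.00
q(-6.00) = -30476.00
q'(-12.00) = 413463.00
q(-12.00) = -990326.00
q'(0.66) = -11.77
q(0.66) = -9.17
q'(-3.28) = 2222.16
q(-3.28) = -1406.68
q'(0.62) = -11.98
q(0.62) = -8.70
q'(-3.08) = 1717.78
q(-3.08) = -1014.30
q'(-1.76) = 162.06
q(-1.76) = -43.55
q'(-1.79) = 174.65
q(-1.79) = -48.60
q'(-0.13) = -8.63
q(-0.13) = -0.86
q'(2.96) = 1435.62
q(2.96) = 784.94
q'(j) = 20*j^4 - 9*j^2 - 4*j - 9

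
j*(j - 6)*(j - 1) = j^3 - 7*j^2 + 6*j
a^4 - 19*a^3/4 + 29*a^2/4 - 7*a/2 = a*(a - 2)*(a - 7/4)*(a - 1)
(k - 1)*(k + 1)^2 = k^3 + k^2 - k - 1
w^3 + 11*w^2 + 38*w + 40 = (w + 2)*(w + 4)*(w + 5)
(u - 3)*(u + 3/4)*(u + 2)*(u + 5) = u^4 + 19*u^3/4 - 8*u^2 - 153*u/4 - 45/2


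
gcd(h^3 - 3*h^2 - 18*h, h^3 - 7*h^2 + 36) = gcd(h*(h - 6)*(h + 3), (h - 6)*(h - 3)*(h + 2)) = h - 6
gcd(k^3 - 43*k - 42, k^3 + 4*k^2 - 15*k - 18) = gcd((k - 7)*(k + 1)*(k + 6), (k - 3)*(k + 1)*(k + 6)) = k^2 + 7*k + 6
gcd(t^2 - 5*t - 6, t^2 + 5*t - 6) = 1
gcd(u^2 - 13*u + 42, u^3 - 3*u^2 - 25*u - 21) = u - 7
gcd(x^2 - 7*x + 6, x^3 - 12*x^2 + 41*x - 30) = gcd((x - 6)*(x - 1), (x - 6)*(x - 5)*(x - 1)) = x^2 - 7*x + 6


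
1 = 1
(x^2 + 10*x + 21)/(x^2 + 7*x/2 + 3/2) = 2*(x + 7)/(2*x + 1)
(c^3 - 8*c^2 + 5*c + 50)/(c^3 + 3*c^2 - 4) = (c^2 - 10*c + 25)/(c^2 + c - 2)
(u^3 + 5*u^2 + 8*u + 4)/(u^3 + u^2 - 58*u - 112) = (u^2 + 3*u + 2)/(u^2 - u - 56)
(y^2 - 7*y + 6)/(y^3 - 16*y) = (y^2 - 7*y + 6)/(y*(y^2 - 16))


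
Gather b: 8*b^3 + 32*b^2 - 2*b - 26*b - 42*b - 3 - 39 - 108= 8*b^3 + 32*b^2 - 70*b - 150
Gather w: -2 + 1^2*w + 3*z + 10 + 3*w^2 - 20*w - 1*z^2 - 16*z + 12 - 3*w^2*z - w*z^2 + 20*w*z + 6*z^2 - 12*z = w^2*(3 - 3*z) + w*(-z^2 + 20*z - 19) + 5*z^2 - 25*z + 20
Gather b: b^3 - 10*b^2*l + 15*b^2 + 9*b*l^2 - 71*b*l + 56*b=b^3 + b^2*(15 - 10*l) + b*(9*l^2 - 71*l + 56)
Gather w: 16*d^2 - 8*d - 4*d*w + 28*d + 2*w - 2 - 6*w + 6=16*d^2 + 20*d + w*(-4*d - 4) + 4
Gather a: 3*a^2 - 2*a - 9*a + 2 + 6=3*a^2 - 11*a + 8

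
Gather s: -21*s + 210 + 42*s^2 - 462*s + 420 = 42*s^2 - 483*s + 630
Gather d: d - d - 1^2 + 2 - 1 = 0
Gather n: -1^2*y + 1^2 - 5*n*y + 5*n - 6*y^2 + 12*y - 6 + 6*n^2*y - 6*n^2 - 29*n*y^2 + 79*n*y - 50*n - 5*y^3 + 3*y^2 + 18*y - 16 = n^2*(6*y - 6) + n*(-29*y^2 + 74*y - 45) - 5*y^3 - 3*y^2 + 29*y - 21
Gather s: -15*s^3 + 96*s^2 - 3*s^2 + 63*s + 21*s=-15*s^3 + 93*s^2 + 84*s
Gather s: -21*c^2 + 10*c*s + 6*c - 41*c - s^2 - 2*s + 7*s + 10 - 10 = -21*c^2 - 35*c - s^2 + s*(10*c + 5)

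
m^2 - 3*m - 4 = (m - 4)*(m + 1)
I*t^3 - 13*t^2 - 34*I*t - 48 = (t + 6*I)*(t + 8*I)*(I*t + 1)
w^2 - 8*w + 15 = (w - 5)*(w - 3)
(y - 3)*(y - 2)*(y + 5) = y^3 - 19*y + 30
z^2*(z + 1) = z^3 + z^2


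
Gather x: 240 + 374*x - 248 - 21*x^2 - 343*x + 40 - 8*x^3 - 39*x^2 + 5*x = -8*x^3 - 60*x^2 + 36*x + 32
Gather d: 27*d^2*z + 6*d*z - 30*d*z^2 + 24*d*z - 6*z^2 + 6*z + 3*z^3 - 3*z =27*d^2*z + d*(-30*z^2 + 30*z) + 3*z^3 - 6*z^2 + 3*z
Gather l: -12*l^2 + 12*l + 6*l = -12*l^2 + 18*l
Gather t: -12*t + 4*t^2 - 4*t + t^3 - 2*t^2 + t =t^3 + 2*t^2 - 15*t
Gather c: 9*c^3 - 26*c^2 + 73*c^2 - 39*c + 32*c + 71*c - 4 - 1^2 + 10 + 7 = 9*c^3 + 47*c^2 + 64*c + 12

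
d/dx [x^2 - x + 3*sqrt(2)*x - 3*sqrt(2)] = 2*x - 1 + 3*sqrt(2)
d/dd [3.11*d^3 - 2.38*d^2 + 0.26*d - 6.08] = 9.33*d^2 - 4.76*d + 0.26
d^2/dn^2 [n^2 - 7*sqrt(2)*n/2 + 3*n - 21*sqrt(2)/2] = 2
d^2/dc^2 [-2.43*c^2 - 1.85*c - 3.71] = -4.86000000000000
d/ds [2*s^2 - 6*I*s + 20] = 4*s - 6*I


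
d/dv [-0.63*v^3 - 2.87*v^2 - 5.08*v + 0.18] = -1.89*v^2 - 5.74*v - 5.08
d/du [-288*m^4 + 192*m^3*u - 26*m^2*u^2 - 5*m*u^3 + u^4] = 192*m^3 - 52*m^2*u - 15*m*u^2 + 4*u^3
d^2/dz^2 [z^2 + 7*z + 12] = 2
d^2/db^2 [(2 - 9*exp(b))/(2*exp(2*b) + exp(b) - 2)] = (-36*exp(4*b) + 50*exp(3*b) - 204*exp(2*b) + 16*exp(b) - 32)*exp(b)/(8*exp(6*b) + 12*exp(5*b) - 18*exp(4*b) - 23*exp(3*b) + 18*exp(2*b) + 12*exp(b) - 8)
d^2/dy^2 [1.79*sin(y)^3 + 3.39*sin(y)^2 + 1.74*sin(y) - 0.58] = -3.0825*sin(y) + 4.0275*sin(3*y) + 6.78*cos(2*y)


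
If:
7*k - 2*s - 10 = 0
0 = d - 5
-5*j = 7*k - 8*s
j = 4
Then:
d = 5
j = 4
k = 20/7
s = 5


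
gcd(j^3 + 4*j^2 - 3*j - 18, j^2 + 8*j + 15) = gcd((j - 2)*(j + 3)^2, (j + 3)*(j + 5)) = j + 3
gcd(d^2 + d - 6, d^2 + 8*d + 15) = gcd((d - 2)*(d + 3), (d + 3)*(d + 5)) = d + 3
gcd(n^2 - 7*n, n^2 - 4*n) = n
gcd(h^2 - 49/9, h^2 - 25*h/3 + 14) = h - 7/3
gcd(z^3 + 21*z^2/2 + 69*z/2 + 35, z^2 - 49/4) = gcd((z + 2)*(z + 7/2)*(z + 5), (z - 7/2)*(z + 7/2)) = z + 7/2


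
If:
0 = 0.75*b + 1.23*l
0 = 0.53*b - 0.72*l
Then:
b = 0.00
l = 0.00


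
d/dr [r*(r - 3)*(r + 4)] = 3*r^2 + 2*r - 12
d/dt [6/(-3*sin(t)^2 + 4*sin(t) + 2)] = 12*(3*sin(t) - 2)*cos(t)/(-3*sin(t)^2 + 4*sin(t) + 2)^2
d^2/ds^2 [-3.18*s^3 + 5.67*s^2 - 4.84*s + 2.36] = 11.34 - 19.08*s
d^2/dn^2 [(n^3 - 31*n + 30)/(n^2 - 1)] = -60/(n^3 + 3*n^2 + 3*n + 1)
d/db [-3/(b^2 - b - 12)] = 3*(2*b - 1)/(-b^2 + b + 12)^2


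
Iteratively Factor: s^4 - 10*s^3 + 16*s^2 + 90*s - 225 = (s - 5)*(s^3 - 5*s^2 - 9*s + 45) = (s - 5)*(s + 3)*(s^2 - 8*s + 15) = (s - 5)*(s - 3)*(s + 3)*(s - 5)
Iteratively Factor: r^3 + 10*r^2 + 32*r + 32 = (r + 4)*(r^2 + 6*r + 8) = (r + 4)^2*(r + 2)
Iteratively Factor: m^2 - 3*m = (m - 3)*(m)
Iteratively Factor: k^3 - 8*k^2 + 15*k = (k - 5)*(k^2 - 3*k) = (k - 5)*(k - 3)*(k)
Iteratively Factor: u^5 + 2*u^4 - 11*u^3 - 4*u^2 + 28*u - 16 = (u - 1)*(u^4 + 3*u^3 - 8*u^2 - 12*u + 16) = (u - 2)*(u - 1)*(u^3 + 5*u^2 + 2*u - 8) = (u - 2)*(u - 1)^2*(u^2 + 6*u + 8) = (u - 2)*(u - 1)^2*(u + 4)*(u + 2)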